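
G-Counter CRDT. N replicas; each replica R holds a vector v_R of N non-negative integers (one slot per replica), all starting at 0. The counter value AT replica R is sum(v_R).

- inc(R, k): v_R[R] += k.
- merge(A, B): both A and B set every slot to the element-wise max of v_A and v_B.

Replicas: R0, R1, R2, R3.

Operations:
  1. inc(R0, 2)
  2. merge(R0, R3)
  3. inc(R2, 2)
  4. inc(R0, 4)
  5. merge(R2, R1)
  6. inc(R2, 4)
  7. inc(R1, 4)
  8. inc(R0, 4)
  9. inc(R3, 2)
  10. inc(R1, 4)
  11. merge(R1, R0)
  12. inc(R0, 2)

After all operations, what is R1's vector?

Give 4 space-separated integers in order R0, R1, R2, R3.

Op 1: inc R0 by 2 -> R0=(2,0,0,0) value=2
Op 2: merge R0<->R3 -> R0=(2,0,0,0) R3=(2,0,0,0)
Op 3: inc R2 by 2 -> R2=(0,0,2,0) value=2
Op 4: inc R0 by 4 -> R0=(6,0,0,0) value=6
Op 5: merge R2<->R1 -> R2=(0,0,2,0) R1=(0,0,2,0)
Op 6: inc R2 by 4 -> R2=(0,0,6,0) value=6
Op 7: inc R1 by 4 -> R1=(0,4,2,0) value=6
Op 8: inc R0 by 4 -> R0=(10,0,0,0) value=10
Op 9: inc R3 by 2 -> R3=(2,0,0,2) value=4
Op 10: inc R1 by 4 -> R1=(0,8,2,0) value=10
Op 11: merge R1<->R0 -> R1=(10,8,2,0) R0=(10,8,2,0)
Op 12: inc R0 by 2 -> R0=(12,8,2,0) value=22

Answer: 10 8 2 0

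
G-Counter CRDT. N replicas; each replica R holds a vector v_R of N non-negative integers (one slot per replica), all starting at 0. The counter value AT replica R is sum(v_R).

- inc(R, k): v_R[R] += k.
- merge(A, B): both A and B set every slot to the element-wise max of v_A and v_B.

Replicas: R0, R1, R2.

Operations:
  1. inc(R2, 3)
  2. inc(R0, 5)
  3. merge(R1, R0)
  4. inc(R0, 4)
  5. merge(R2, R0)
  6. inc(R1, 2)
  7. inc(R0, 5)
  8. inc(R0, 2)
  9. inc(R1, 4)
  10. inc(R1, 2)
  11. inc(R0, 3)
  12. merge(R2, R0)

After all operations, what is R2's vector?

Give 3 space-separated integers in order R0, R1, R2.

Answer: 19 0 3

Derivation:
Op 1: inc R2 by 3 -> R2=(0,0,3) value=3
Op 2: inc R0 by 5 -> R0=(5,0,0) value=5
Op 3: merge R1<->R0 -> R1=(5,0,0) R0=(5,0,0)
Op 4: inc R0 by 4 -> R0=(9,0,0) value=9
Op 5: merge R2<->R0 -> R2=(9,0,3) R0=(9,0,3)
Op 6: inc R1 by 2 -> R1=(5,2,0) value=7
Op 7: inc R0 by 5 -> R0=(14,0,3) value=17
Op 8: inc R0 by 2 -> R0=(16,0,3) value=19
Op 9: inc R1 by 4 -> R1=(5,6,0) value=11
Op 10: inc R1 by 2 -> R1=(5,8,0) value=13
Op 11: inc R0 by 3 -> R0=(19,0,3) value=22
Op 12: merge R2<->R0 -> R2=(19,0,3) R0=(19,0,3)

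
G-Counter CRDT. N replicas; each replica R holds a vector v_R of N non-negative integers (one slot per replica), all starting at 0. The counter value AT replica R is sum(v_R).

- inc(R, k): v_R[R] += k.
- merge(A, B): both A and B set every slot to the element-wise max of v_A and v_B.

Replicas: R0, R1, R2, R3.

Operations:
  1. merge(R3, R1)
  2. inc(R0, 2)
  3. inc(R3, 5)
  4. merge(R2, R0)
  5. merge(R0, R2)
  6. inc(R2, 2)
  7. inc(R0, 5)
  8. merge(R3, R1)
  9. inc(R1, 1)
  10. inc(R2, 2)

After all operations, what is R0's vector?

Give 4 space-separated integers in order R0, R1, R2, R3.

Op 1: merge R3<->R1 -> R3=(0,0,0,0) R1=(0,0,0,0)
Op 2: inc R0 by 2 -> R0=(2,0,0,0) value=2
Op 3: inc R3 by 5 -> R3=(0,0,0,5) value=5
Op 4: merge R2<->R0 -> R2=(2,0,0,0) R0=(2,0,0,0)
Op 5: merge R0<->R2 -> R0=(2,0,0,0) R2=(2,0,0,0)
Op 6: inc R2 by 2 -> R2=(2,0,2,0) value=4
Op 7: inc R0 by 5 -> R0=(7,0,0,0) value=7
Op 8: merge R3<->R1 -> R3=(0,0,0,5) R1=(0,0,0,5)
Op 9: inc R1 by 1 -> R1=(0,1,0,5) value=6
Op 10: inc R2 by 2 -> R2=(2,0,4,0) value=6

Answer: 7 0 0 0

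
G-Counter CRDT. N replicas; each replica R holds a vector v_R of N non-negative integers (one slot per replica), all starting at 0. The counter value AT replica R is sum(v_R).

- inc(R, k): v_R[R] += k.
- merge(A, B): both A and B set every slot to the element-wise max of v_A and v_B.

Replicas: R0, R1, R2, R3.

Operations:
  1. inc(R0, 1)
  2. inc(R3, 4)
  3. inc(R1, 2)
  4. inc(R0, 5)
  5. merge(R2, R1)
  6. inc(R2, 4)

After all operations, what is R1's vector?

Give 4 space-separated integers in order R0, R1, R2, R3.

Answer: 0 2 0 0

Derivation:
Op 1: inc R0 by 1 -> R0=(1,0,0,0) value=1
Op 2: inc R3 by 4 -> R3=(0,0,0,4) value=4
Op 3: inc R1 by 2 -> R1=(0,2,0,0) value=2
Op 4: inc R0 by 5 -> R0=(6,0,0,0) value=6
Op 5: merge R2<->R1 -> R2=(0,2,0,0) R1=(0,2,0,0)
Op 6: inc R2 by 4 -> R2=(0,2,4,0) value=6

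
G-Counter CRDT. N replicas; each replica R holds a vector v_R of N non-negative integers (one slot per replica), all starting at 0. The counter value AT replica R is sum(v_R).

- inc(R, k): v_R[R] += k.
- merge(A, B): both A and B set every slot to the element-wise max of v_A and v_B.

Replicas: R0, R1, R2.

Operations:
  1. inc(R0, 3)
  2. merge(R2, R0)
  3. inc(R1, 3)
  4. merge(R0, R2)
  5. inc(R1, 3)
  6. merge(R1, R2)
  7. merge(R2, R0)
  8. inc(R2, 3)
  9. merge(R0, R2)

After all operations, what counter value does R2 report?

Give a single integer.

Answer: 12

Derivation:
Op 1: inc R0 by 3 -> R0=(3,0,0) value=3
Op 2: merge R2<->R0 -> R2=(3,0,0) R0=(3,0,0)
Op 3: inc R1 by 3 -> R1=(0,3,0) value=3
Op 4: merge R0<->R2 -> R0=(3,0,0) R2=(3,0,0)
Op 5: inc R1 by 3 -> R1=(0,6,0) value=6
Op 6: merge R1<->R2 -> R1=(3,6,0) R2=(3,6,0)
Op 7: merge R2<->R0 -> R2=(3,6,0) R0=(3,6,0)
Op 8: inc R2 by 3 -> R2=(3,6,3) value=12
Op 9: merge R0<->R2 -> R0=(3,6,3) R2=(3,6,3)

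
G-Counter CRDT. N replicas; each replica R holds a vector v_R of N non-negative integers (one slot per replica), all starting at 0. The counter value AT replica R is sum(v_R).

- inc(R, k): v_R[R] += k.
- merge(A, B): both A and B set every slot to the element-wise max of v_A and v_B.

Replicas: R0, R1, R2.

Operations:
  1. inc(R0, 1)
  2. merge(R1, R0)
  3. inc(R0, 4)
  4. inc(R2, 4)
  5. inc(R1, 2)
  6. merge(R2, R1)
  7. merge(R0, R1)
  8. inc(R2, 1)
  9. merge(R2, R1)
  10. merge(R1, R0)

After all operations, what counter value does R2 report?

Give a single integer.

Op 1: inc R0 by 1 -> R0=(1,0,0) value=1
Op 2: merge R1<->R0 -> R1=(1,0,0) R0=(1,0,0)
Op 3: inc R0 by 4 -> R0=(5,0,0) value=5
Op 4: inc R2 by 4 -> R2=(0,0,4) value=4
Op 5: inc R1 by 2 -> R1=(1,2,0) value=3
Op 6: merge R2<->R1 -> R2=(1,2,4) R1=(1,2,4)
Op 7: merge R0<->R1 -> R0=(5,2,4) R1=(5,2,4)
Op 8: inc R2 by 1 -> R2=(1,2,5) value=8
Op 9: merge R2<->R1 -> R2=(5,2,5) R1=(5,2,5)
Op 10: merge R1<->R0 -> R1=(5,2,5) R0=(5,2,5)

Answer: 12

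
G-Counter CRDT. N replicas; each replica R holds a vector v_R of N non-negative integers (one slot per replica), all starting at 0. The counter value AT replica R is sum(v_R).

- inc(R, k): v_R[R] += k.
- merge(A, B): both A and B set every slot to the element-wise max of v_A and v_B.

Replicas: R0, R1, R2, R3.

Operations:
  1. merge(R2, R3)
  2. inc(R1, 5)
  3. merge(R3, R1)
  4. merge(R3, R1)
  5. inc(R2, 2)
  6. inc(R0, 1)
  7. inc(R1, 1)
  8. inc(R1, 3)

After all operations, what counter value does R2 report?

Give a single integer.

Answer: 2

Derivation:
Op 1: merge R2<->R3 -> R2=(0,0,0,0) R3=(0,0,0,0)
Op 2: inc R1 by 5 -> R1=(0,5,0,0) value=5
Op 3: merge R3<->R1 -> R3=(0,5,0,0) R1=(0,5,0,0)
Op 4: merge R3<->R1 -> R3=(0,5,0,0) R1=(0,5,0,0)
Op 5: inc R2 by 2 -> R2=(0,0,2,0) value=2
Op 6: inc R0 by 1 -> R0=(1,0,0,0) value=1
Op 7: inc R1 by 1 -> R1=(0,6,0,0) value=6
Op 8: inc R1 by 3 -> R1=(0,9,0,0) value=9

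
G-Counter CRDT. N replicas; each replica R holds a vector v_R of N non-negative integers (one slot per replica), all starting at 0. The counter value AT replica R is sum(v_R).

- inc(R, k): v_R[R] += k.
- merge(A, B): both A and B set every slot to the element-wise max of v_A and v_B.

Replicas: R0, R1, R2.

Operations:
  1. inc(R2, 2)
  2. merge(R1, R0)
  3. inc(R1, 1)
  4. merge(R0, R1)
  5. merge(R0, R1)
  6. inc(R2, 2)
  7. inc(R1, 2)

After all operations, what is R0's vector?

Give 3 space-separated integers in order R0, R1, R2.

Op 1: inc R2 by 2 -> R2=(0,0,2) value=2
Op 2: merge R1<->R0 -> R1=(0,0,0) R0=(0,0,0)
Op 3: inc R1 by 1 -> R1=(0,1,0) value=1
Op 4: merge R0<->R1 -> R0=(0,1,0) R1=(0,1,0)
Op 5: merge R0<->R1 -> R0=(0,1,0) R1=(0,1,0)
Op 6: inc R2 by 2 -> R2=(0,0,4) value=4
Op 7: inc R1 by 2 -> R1=(0,3,0) value=3

Answer: 0 1 0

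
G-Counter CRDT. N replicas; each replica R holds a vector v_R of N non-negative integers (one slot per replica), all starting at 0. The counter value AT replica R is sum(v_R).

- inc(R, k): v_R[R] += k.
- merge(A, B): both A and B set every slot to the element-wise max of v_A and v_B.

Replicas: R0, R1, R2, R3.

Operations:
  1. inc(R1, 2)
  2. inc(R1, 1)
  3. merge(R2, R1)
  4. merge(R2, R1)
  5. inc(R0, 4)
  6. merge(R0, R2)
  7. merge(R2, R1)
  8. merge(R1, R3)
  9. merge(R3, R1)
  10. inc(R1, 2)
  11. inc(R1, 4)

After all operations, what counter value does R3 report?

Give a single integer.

Op 1: inc R1 by 2 -> R1=(0,2,0,0) value=2
Op 2: inc R1 by 1 -> R1=(0,3,0,0) value=3
Op 3: merge R2<->R1 -> R2=(0,3,0,0) R1=(0,3,0,0)
Op 4: merge R2<->R1 -> R2=(0,3,0,0) R1=(0,3,0,0)
Op 5: inc R0 by 4 -> R0=(4,0,0,0) value=4
Op 6: merge R0<->R2 -> R0=(4,3,0,0) R2=(4,3,0,0)
Op 7: merge R2<->R1 -> R2=(4,3,0,0) R1=(4,3,0,0)
Op 8: merge R1<->R3 -> R1=(4,3,0,0) R3=(4,3,0,0)
Op 9: merge R3<->R1 -> R3=(4,3,0,0) R1=(4,3,0,0)
Op 10: inc R1 by 2 -> R1=(4,5,0,0) value=9
Op 11: inc R1 by 4 -> R1=(4,9,0,0) value=13

Answer: 7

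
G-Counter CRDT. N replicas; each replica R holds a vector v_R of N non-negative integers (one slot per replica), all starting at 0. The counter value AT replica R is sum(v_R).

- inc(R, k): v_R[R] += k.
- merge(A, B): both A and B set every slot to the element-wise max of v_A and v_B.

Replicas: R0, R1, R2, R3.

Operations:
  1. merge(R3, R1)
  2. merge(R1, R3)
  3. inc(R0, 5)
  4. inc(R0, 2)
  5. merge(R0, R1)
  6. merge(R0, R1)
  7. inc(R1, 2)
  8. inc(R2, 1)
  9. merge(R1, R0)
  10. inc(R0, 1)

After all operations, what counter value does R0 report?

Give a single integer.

Op 1: merge R3<->R1 -> R3=(0,0,0,0) R1=(0,0,0,0)
Op 2: merge R1<->R3 -> R1=(0,0,0,0) R3=(0,0,0,0)
Op 3: inc R0 by 5 -> R0=(5,0,0,0) value=5
Op 4: inc R0 by 2 -> R0=(7,0,0,0) value=7
Op 5: merge R0<->R1 -> R0=(7,0,0,0) R1=(7,0,0,0)
Op 6: merge R0<->R1 -> R0=(7,0,0,0) R1=(7,0,0,0)
Op 7: inc R1 by 2 -> R1=(7,2,0,0) value=9
Op 8: inc R2 by 1 -> R2=(0,0,1,0) value=1
Op 9: merge R1<->R0 -> R1=(7,2,0,0) R0=(7,2,0,0)
Op 10: inc R0 by 1 -> R0=(8,2,0,0) value=10

Answer: 10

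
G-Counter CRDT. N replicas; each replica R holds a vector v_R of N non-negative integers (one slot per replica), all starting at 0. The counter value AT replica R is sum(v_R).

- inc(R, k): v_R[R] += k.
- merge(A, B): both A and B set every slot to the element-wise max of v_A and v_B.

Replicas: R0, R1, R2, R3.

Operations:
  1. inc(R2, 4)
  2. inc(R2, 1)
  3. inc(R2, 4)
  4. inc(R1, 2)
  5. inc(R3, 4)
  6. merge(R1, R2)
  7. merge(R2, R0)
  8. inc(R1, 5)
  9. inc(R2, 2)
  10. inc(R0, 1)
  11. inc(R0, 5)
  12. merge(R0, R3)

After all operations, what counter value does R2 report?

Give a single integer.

Answer: 13

Derivation:
Op 1: inc R2 by 4 -> R2=(0,0,4,0) value=4
Op 2: inc R2 by 1 -> R2=(0,0,5,0) value=5
Op 3: inc R2 by 4 -> R2=(0,0,9,0) value=9
Op 4: inc R1 by 2 -> R1=(0,2,0,0) value=2
Op 5: inc R3 by 4 -> R3=(0,0,0,4) value=4
Op 6: merge R1<->R2 -> R1=(0,2,9,0) R2=(0,2,9,0)
Op 7: merge R2<->R0 -> R2=(0,2,9,0) R0=(0,2,9,0)
Op 8: inc R1 by 5 -> R1=(0,7,9,0) value=16
Op 9: inc R2 by 2 -> R2=(0,2,11,0) value=13
Op 10: inc R0 by 1 -> R0=(1,2,9,0) value=12
Op 11: inc R0 by 5 -> R0=(6,2,9,0) value=17
Op 12: merge R0<->R3 -> R0=(6,2,9,4) R3=(6,2,9,4)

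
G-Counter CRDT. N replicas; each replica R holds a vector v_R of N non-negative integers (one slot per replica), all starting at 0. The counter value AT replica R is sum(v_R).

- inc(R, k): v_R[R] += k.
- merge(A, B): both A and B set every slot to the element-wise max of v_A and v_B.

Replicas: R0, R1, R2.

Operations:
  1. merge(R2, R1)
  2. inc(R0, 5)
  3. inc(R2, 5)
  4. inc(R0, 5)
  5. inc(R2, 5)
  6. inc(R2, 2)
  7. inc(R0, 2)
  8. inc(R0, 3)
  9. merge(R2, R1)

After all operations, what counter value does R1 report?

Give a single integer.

Op 1: merge R2<->R1 -> R2=(0,0,0) R1=(0,0,0)
Op 2: inc R0 by 5 -> R0=(5,0,0) value=5
Op 3: inc R2 by 5 -> R2=(0,0,5) value=5
Op 4: inc R0 by 5 -> R0=(10,0,0) value=10
Op 5: inc R2 by 5 -> R2=(0,0,10) value=10
Op 6: inc R2 by 2 -> R2=(0,0,12) value=12
Op 7: inc R0 by 2 -> R0=(12,0,0) value=12
Op 8: inc R0 by 3 -> R0=(15,0,0) value=15
Op 9: merge R2<->R1 -> R2=(0,0,12) R1=(0,0,12)

Answer: 12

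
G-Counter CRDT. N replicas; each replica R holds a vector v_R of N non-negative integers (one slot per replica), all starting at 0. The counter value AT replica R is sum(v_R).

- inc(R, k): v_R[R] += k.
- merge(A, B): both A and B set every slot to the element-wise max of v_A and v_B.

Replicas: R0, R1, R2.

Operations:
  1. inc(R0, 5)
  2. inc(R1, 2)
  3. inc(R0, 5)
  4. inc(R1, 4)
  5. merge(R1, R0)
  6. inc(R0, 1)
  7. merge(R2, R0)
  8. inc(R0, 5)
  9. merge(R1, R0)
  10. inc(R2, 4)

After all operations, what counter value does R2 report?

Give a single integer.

Answer: 21

Derivation:
Op 1: inc R0 by 5 -> R0=(5,0,0) value=5
Op 2: inc R1 by 2 -> R1=(0,2,0) value=2
Op 3: inc R0 by 5 -> R0=(10,0,0) value=10
Op 4: inc R1 by 4 -> R1=(0,6,0) value=6
Op 5: merge R1<->R0 -> R1=(10,6,0) R0=(10,6,0)
Op 6: inc R0 by 1 -> R0=(11,6,0) value=17
Op 7: merge R2<->R0 -> R2=(11,6,0) R0=(11,6,0)
Op 8: inc R0 by 5 -> R0=(16,6,0) value=22
Op 9: merge R1<->R0 -> R1=(16,6,0) R0=(16,6,0)
Op 10: inc R2 by 4 -> R2=(11,6,4) value=21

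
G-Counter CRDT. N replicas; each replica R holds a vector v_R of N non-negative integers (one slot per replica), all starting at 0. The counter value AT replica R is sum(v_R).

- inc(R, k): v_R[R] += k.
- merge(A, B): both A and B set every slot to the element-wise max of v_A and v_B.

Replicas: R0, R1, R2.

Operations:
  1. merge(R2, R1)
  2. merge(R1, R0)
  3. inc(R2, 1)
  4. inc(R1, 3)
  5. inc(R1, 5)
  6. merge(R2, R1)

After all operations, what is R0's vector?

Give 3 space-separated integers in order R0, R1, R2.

Answer: 0 0 0

Derivation:
Op 1: merge R2<->R1 -> R2=(0,0,0) R1=(0,0,0)
Op 2: merge R1<->R0 -> R1=(0,0,0) R0=(0,0,0)
Op 3: inc R2 by 1 -> R2=(0,0,1) value=1
Op 4: inc R1 by 3 -> R1=(0,3,0) value=3
Op 5: inc R1 by 5 -> R1=(0,8,0) value=8
Op 6: merge R2<->R1 -> R2=(0,8,1) R1=(0,8,1)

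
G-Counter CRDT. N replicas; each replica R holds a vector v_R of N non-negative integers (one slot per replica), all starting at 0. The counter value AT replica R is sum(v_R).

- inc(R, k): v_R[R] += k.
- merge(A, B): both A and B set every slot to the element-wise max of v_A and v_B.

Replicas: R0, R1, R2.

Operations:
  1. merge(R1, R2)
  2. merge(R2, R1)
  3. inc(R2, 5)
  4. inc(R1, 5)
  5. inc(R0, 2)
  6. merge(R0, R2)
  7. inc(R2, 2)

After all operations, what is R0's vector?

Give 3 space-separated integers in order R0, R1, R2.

Op 1: merge R1<->R2 -> R1=(0,0,0) R2=(0,0,0)
Op 2: merge R2<->R1 -> R2=(0,0,0) R1=(0,0,0)
Op 3: inc R2 by 5 -> R2=(0,0,5) value=5
Op 4: inc R1 by 5 -> R1=(0,5,0) value=5
Op 5: inc R0 by 2 -> R0=(2,0,0) value=2
Op 6: merge R0<->R2 -> R0=(2,0,5) R2=(2,0,5)
Op 7: inc R2 by 2 -> R2=(2,0,7) value=9

Answer: 2 0 5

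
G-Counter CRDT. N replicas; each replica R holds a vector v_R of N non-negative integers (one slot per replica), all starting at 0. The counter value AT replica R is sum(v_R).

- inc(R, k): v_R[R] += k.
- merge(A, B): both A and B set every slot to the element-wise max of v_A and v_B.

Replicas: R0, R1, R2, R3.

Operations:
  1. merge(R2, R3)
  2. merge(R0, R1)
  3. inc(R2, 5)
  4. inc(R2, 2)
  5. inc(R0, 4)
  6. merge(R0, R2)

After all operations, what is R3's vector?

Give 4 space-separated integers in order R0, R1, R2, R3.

Op 1: merge R2<->R3 -> R2=(0,0,0,0) R3=(0,0,0,0)
Op 2: merge R0<->R1 -> R0=(0,0,0,0) R1=(0,0,0,0)
Op 3: inc R2 by 5 -> R2=(0,0,5,0) value=5
Op 4: inc R2 by 2 -> R2=(0,0,7,0) value=7
Op 5: inc R0 by 4 -> R0=(4,0,0,0) value=4
Op 6: merge R0<->R2 -> R0=(4,0,7,0) R2=(4,0,7,0)

Answer: 0 0 0 0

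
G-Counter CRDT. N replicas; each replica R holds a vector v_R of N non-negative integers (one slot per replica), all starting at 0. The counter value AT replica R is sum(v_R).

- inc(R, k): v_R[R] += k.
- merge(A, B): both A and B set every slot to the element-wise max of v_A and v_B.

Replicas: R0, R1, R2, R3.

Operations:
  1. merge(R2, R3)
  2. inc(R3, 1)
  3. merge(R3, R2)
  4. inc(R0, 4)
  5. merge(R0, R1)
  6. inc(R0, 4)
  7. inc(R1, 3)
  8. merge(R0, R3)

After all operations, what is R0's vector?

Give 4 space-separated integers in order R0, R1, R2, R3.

Op 1: merge R2<->R3 -> R2=(0,0,0,0) R3=(0,0,0,0)
Op 2: inc R3 by 1 -> R3=(0,0,0,1) value=1
Op 3: merge R3<->R2 -> R3=(0,0,0,1) R2=(0,0,0,1)
Op 4: inc R0 by 4 -> R0=(4,0,0,0) value=4
Op 5: merge R0<->R1 -> R0=(4,0,0,0) R1=(4,0,0,0)
Op 6: inc R0 by 4 -> R0=(8,0,0,0) value=8
Op 7: inc R1 by 3 -> R1=(4,3,0,0) value=7
Op 8: merge R0<->R3 -> R0=(8,0,0,1) R3=(8,0,0,1)

Answer: 8 0 0 1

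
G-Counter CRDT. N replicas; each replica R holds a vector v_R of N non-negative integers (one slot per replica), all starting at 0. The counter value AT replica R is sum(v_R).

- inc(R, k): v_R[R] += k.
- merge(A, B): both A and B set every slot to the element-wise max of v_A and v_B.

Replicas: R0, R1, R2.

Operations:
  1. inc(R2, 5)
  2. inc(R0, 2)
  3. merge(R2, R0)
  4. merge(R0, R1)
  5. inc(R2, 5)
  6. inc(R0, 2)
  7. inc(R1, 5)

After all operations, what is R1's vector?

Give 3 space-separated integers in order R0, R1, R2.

Answer: 2 5 5

Derivation:
Op 1: inc R2 by 5 -> R2=(0,0,5) value=5
Op 2: inc R0 by 2 -> R0=(2,0,0) value=2
Op 3: merge R2<->R0 -> R2=(2,0,5) R0=(2,0,5)
Op 4: merge R0<->R1 -> R0=(2,0,5) R1=(2,0,5)
Op 5: inc R2 by 5 -> R2=(2,0,10) value=12
Op 6: inc R0 by 2 -> R0=(4,0,5) value=9
Op 7: inc R1 by 5 -> R1=(2,5,5) value=12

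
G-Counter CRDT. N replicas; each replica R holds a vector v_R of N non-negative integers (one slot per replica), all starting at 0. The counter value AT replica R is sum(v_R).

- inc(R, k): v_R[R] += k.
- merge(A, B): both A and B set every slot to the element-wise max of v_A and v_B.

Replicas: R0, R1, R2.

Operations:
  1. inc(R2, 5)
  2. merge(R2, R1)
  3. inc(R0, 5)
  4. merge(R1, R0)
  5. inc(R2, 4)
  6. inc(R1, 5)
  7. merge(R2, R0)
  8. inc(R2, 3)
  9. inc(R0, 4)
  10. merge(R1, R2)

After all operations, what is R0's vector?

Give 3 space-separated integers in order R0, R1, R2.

Answer: 9 0 9

Derivation:
Op 1: inc R2 by 5 -> R2=(0,0,5) value=5
Op 2: merge R2<->R1 -> R2=(0,0,5) R1=(0,0,5)
Op 3: inc R0 by 5 -> R0=(5,0,0) value=5
Op 4: merge R1<->R0 -> R1=(5,0,5) R0=(5,0,5)
Op 5: inc R2 by 4 -> R2=(0,0,9) value=9
Op 6: inc R1 by 5 -> R1=(5,5,5) value=15
Op 7: merge R2<->R0 -> R2=(5,0,9) R0=(5,0,9)
Op 8: inc R2 by 3 -> R2=(5,0,12) value=17
Op 9: inc R0 by 4 -> R0=(9,0,9) value=18
Op 10: merge R1<->R2 -> R1=(5,5,12) R2=(5,5,12)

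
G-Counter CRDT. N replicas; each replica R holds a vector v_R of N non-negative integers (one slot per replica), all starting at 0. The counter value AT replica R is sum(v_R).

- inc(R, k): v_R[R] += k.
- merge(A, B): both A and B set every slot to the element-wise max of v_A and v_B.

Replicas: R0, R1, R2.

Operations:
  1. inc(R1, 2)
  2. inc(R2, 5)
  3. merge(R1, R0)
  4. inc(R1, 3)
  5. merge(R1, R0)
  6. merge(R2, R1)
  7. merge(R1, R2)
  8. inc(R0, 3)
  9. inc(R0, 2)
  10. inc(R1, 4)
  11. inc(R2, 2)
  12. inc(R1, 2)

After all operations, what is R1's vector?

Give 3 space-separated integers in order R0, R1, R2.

Answer: 0 11 5

Derivation:
Op 1: inc R1 by 2 -> R1=(0,2,0) value=2
Op 2: inc R2 by 5 -> R2=(0,0,5) value=5
Op 3: merge R1<->R0 -> R1=(0,2,0) R0=(0,2,0)
Op 4: inc R1 by 3 -> R1=(0,5,0) value=5
Op 5: merge R1<->R0 -> R1=(0,5,0) R0=(0,5,0)
Op 6: merge R2<->R1 -> R2=(0,5,5) R1=(0,5,5)
Op 7: merge R1<->R2 -> R1=(0,5,5) R2=(0,5,5)
Op 8: inc R0 by 3 -> R0=(3,5,0) value=8
Op 9: inc R0 by 2 -> R0=(5,5,0) value=10
Op 10: inc R1 by 4 -> R1=(0,9,5) value=14
Op 11: inc R2 by 2 -> R2=(0,5,7) value=12
Op 12: inc R1 by 2 -> R1=(0,11,5) value=16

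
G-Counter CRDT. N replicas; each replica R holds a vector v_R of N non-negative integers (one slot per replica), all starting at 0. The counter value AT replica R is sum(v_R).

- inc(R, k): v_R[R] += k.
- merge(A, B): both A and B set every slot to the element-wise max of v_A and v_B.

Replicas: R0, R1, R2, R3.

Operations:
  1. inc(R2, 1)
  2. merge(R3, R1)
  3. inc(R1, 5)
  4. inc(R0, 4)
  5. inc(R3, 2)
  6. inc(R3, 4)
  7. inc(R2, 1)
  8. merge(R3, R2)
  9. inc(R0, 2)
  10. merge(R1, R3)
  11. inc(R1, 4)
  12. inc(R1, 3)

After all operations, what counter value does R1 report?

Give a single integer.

Answer: 20

Derivation:
Op 1: inc R2 by 1 -> R2=(0,0,1,0) value=1
Op 2: merge R3<->R1 -> R3=(0,0,0,0) R1=(0,0,0,0)
Op 3: inc R1 by 5 -> R1=(0,5,0,0) value=5
Op 4: inc R0 by 4 -> R0=(4,0,0,0) value=4
Op 5: inc R3 by 2 -> R3=(0,0,0,2) value=2
Op 6: inc R3 by 4 -> R3=(0,0,0,6) value=6
Op 7: inc R2 by 1 -> R2=(0,0,2,0) value=2
Op 8: merge R3<->R2 -> R3=(0,0,2,6) R2=(0,0,2,6)
Op 9: inc R0 by 2 -> R0=(6,0,0,0) value=6
Op 10: merge R1<->R3 -> R1=(0,5,2,6) R3=(0,5,2,6)
Op 11: inc R1 by 4 -> R1=(0,9,2,6) value=17
Op 12: inc R1 by 3 -> R1=(0,12,2,6) value=20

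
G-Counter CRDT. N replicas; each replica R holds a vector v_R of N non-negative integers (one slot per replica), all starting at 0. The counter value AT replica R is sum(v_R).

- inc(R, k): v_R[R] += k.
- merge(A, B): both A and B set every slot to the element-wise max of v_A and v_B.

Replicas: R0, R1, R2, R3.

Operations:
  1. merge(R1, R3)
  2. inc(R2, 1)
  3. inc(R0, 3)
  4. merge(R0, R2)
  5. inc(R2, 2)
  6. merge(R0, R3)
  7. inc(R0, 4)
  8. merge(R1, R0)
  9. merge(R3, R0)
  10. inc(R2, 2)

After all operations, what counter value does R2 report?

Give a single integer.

Op 1: merge R1<->R3 -> R1=(0,0,0,0) R3=(0,0,0,0)
Op 2: inc R2 by 1 -> R2=(0,0,1,0) value=1
Op 3: inc R0 by 3 -> R0=(3,0,0,0) value=3
Op 4: merge R0<->R2 -> R0=(3,0,1,0) R2=(3,0,1,0)
Op 5: inc R2 by 2 -> R2=(3,0,3,0) value=6
Op 6: merge R0<->R3 -> R0=(3,0,1,0) R3=(3,0,1,0)
Op 7: inc R0 by 4 -> R0=(7,0,1,0) value=8
Op 8: merge R1<->R0 -> R1=(7,0,1,0) R0=(7,0,1,0)
Op 9: merge R3<->R0 -> R3=(7,0,1,0) R0=(7,0,1,0)
Op 10: inc R2 by 2 -> R2=(3,0,5,0) value=8

Answer: 8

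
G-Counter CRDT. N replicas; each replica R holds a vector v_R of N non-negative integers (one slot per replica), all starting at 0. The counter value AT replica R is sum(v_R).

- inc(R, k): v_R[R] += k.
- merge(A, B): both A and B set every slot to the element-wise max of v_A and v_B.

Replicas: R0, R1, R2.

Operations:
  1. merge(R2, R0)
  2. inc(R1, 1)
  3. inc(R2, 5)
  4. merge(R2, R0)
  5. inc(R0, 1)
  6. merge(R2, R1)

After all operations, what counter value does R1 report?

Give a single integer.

Answer: 6

Derivation:
Op 1: merge R2<->R0 -> R2=(0,0,0) R0=(0,0,0)
Op 2: inc R1 by 1 -> R1=(0,1,0) value=1
Op 3: inc R2 by 5 -> R2=(0,0,5) value=5
Op 4: merge R2<->R0 -> R2=(0,0,5) R0=(0,0,5)
Op 5: inc R0 by 1 -> R0=(1,0,5) value=6
Op 6: merge R2<->R1 -> R2=(0,1,5) R1=(0,1,5)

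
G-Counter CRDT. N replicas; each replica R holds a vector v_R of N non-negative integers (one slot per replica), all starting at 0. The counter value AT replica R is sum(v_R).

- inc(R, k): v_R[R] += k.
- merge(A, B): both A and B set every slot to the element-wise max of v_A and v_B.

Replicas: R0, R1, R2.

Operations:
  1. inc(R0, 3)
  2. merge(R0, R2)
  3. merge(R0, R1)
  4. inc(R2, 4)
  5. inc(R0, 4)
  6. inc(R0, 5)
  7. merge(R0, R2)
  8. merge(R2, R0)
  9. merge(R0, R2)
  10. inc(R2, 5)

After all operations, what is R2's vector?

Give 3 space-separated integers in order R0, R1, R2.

Op 1: inc R0 by 3 -> R0=(3,0,0) value=3
Op 2: merge R0<->R2 -> R0=(3,0,0) R2=(3,0,0)
Op 3: merge R0<->R1 -> R0=(3,0,0) R1=(3,0,0)
Op 4: inc R2 by 4 -> R2=(3,0,4) value=7
Op 5: inc R0 by 4 -> R0=(7,0,0) value=7
Op 6: inc R0 by 5 -> R0=(12,0,0) value=12
Op 7: merge R0<->R2 -> R0=(12,0,4) R2=(12,0,4)
Op 8: merge R2<->R0 -> R2=(12,0,4) R0=(12,0,4)
Op 9: merge R0<->R2 -> R0=(12,0,4) R2=(12,0,4)
Op 10: inc R2 by 5 -> R2=(12,0,9) value=21

Answer: 12 0 9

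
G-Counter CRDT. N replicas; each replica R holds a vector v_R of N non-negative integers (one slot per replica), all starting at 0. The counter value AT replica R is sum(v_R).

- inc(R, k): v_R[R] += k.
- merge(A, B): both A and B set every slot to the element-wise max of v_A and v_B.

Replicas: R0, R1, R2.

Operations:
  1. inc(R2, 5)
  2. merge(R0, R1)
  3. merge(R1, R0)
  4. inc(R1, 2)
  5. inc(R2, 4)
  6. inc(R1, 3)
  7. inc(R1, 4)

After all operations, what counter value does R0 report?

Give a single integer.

Answer: 0

Derivation:
Op 1: inc R2 by 5 -> R2=(0,0,5) value=5
Op 2: merge R0<->R1 -> R0=(0,0,0) R1=(0,0,0)
Op 3: merge R1<->R0 -> R1=(0,0,0) R0=(0,0,0)
Op 4: inc R1 by 2 -> R1=(0,2,0) value=2
Op 5: inc R2 by 4 -> R2=(0,0,9) value=9
Op 6: inc R1 by 3 -> R1=(0,5,0) value=5
Op 7: inc R1 by 4 -> R1=(0,9,0) value=9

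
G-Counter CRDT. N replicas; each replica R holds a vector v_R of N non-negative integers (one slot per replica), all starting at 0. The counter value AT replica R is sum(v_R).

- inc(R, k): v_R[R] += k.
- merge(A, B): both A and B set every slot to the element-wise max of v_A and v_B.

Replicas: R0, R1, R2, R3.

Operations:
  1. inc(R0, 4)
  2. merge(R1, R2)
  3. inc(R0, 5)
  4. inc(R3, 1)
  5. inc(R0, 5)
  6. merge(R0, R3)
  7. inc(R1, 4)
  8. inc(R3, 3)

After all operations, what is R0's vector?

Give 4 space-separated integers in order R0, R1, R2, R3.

Answer: 14 0 0 1

Derivation:
Op 1: inc R0 by 4 -> R0=(4,0,0,0) value=4
Op 2: merge R1<->R2 -> R1=(0,0,0,0) R2=(0,0,0,0)
Op 3: inc R0 by 5 -> R0=(9,0,0,0) value=9
Op 4: inc R3 by 1 -> R3=(0,0,0,1) value=1
Op 5: inc R0 by 5 -> R0=(14,0,0,0) value=14
Op 6: merge R0<->R3 -> R0=(14,0,0,1) R3=(14,0,0,1)
Op 7: inc R1 by 4 -> R1=(0,4,0,0) value=4
Op 8: inc R3 by 3 -> R3=(14,0,0,4) value=18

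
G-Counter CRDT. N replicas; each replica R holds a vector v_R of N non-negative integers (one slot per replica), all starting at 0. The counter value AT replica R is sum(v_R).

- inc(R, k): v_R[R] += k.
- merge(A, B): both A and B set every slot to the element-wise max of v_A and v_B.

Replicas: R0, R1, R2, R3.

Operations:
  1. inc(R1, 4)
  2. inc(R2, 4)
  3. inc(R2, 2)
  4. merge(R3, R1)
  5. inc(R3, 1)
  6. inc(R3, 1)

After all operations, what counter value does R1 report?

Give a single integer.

Answer: 4

Derivation:
Op 1: inc R1 by 4 -> R1=(0,4,0,0) value=4
Op 2: inc R2 by 4 -> R2=(0,0,4,0) value=4
Op 3: inc R2 by 2 -> R2=(0,0,6,0) value=6
Op 4: merge R3<->R1 -> R3=(0,4,0,0) R1=(0,4,0,0)
Op 5: inc R3 by 1 -> R3=(0,4,0,1) value=5
Op 6: inc R3 by 1 -> R3=(0,4,0,2) value=6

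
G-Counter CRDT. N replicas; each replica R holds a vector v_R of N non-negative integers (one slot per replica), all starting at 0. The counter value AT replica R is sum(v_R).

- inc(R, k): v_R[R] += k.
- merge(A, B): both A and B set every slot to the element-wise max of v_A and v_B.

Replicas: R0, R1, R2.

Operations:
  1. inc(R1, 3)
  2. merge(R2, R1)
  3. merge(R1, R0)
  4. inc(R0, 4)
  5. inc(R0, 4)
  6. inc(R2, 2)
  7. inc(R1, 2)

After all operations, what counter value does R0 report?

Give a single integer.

Answer: 11

Derivation:
Op 1: inc R1 by 3 -> R1=(0,3,0) value=3
Op 2: merge R2<->R1 -> R2=(0,3,0) R1=(0,3,0)
Op 3: merge R1<->R0 -> R1=(0,3,0) R0=(0,3,0)
Op 4: inc R0 by 4 -> R0=(4,3,0) value=7
Op 5: inc R0 by 4 -> R0=(8,3,0) value=11
Op 6: inc R2 by 2 -> R2=(0,3,2) value=5
Op 7: inc R1 by 2 -> R1=(0,5,0) value=5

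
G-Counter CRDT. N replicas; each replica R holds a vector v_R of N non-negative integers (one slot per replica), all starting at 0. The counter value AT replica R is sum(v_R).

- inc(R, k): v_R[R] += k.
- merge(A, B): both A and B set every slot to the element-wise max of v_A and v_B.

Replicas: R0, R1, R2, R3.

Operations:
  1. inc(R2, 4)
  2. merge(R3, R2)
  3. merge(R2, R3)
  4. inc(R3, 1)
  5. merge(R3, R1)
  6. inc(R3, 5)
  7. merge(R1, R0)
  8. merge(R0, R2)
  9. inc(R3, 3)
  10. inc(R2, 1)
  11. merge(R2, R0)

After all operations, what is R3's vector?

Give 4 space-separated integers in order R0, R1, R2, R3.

Answer: 0 0 4 9

Derivation:
Op 1: inc R2 by 4 -> R2=(0,0,4,0) value=4
Op 2: merge R3<->R2 -> R3=(0,0,4,0) R2=(0,0,4,0)
Op 3: merge R2<->R3 -> R2=(0,0,4,0) R3=(0,0,4,0)
Op 4: inc R3 by 1 -> R3=(0,0,4,1) value=5
Op 5: merge R3<->R1 -> R3=(0,0,4,1) R1=(0,0,4,1)
Op 6: inc R3 by 5 -> R3=(0,0,4,6) value=10
Op 7: merge R1<->R0 -> R1=(0,0,4,1) R0=(0,0,4,1)
Op 8: merge R0<->R2 -> R0=(0,0,4,1) R2=(0,0,4,1)
Op 9: inc R3 by 3 -> R3=(0,0,4,9) value=13
Op 10: inc R2 by 1 -> R2=(0,0,5,1) value=6
Op 11: merge R2<->R0 -> R2=(0,0,5,1) R0=(0,0,5,1)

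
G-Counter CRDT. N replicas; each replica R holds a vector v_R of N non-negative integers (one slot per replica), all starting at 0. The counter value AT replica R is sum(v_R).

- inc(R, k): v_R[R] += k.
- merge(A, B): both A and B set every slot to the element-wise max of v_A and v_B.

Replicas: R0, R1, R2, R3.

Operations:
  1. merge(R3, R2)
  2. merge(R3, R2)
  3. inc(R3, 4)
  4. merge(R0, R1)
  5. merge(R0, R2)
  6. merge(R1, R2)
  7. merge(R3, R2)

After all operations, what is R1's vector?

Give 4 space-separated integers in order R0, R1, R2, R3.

Answer: 0 0 0 0

Derivation:
Op 1: merge R3<->R2 -> R3=(0,0,0,0) R2=(0,0,0,0)
Op 2: merge R3<->R2 -> R3=(0,0,0,0) R2=(0,0,0,0)
Op 3: inc R3 by 4 -> R3=(0,0,0,4) value=4
Op 4: merge R0<->R1 -> R0=(0,0,0,0) R1=(0,0,0,0)
Op 5: merge R0<->R2 -> R0=(0,0,0,0) R2=(0,0,0,0)
Op 6: merge R1<->R2 -> R1=(0,0,0,0) R2=(0,0,0,0)
Op 7: merge R3<->R2 -> R3=(0,0,0,4) R2=(0,0,0,4)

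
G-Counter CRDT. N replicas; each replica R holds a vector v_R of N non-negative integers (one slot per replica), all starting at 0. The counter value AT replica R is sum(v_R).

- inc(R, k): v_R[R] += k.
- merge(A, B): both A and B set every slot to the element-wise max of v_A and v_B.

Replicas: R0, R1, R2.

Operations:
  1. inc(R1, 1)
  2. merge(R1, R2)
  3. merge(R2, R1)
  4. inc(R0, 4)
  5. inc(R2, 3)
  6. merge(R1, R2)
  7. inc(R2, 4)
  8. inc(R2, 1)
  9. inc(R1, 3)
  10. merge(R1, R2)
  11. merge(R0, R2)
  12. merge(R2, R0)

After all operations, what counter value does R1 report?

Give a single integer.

Op 1: inc R1 by 1 -> R1=(0,1,0) value=1
Op 2: merge R1<->R2 -> R1=(0,1,0) R2=(0,1,0)
Op 3: merge R2<->R1 -> R2=(0,1,0) R1=(0,1,0)
Op 4: inc R0 by 4 -> R0=(4,0,0) value=4
Op 5: inc R2 by 3 -> R2=(0,1,3) value=4
Op 6: merge R1<->R2 -> R1=(0,1,3) R2=(0,1,3)
Op 7: inc R2 by 4 -> R2=(0,1,7) value=8
Op 8: inc R2 by 1 -> R2=(0,1,8) value=9
Op 9: inc R1 by 3 -> R1=(0,4,3) value=7
Op 10: merge R1<->R2 -> R1=(0,4,8) R2=(0,4,8)
Op 11: merge R0<->R2 -> R0=(4,4,8) R2=(4,4,8)
Op 12: merge R2<->R0 -> R2=(4,4,8) R0=(4,4,8)

Answer: 12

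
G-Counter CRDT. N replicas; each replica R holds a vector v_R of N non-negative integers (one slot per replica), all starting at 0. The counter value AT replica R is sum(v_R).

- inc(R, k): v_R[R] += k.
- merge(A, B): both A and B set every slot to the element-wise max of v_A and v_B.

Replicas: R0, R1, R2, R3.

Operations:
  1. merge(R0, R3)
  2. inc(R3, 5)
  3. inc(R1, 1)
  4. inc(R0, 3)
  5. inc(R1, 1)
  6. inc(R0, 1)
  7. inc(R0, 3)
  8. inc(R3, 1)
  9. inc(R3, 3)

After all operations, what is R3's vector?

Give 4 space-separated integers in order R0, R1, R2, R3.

Answer: 0 0 0 9

Derivation:
Op 1: merge R0<->R3 -> R0=(0,0,0,0) R3=(0,0,0,0)
Op 2: inc R3 by 5 -> R3=(0,0,0,5) value=5
Op 3: inc R1 by 1 -> R1=(0,1,0,0) value=1
Op 4: inc R0 by 3 -> R0=(3,0,0,0) value=3
Op 5: inc R1 by 1 -> R1=(0,2,0,0) value=2
Op 6: inc R0 by 1 -> R0=(4,0,0,0) value=4
Op 7: inc R0 by 3 -> R0=(7,0,0,0) value=7
Op 8: inc R3 by 1 -> R3=(0,0,0,6) value=6
Op 9: inc R3 by 3 -> R3=(0,0,0,9) value=9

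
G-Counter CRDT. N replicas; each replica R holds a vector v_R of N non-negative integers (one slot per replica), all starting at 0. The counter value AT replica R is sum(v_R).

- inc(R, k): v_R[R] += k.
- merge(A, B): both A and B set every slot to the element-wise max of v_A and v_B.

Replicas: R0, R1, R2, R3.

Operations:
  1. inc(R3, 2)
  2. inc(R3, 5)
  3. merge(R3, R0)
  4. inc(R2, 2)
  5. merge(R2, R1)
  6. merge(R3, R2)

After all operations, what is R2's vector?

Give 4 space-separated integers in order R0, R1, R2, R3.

Op 1: inc R3 by 2 -> R3=(0,0,0,2) value=2
Op 2: inc R3 by 5 -> R3=(0,0,0,7) value=7
Op 3: merge R3<->R0 -> R3=(0,0,0,7) R0=(0,0,0,7)
Op 4: inc R2 by 2 -> R2=(0,0,2,0) value=2
Op 5: merge R2<->R1 -> R2=(0,0,2,0) R1=(0,0,2,0)
Op 6: merge R3<->R2 -> R3=(0,0,2,7) R2=(0,0,2,7)

Answer: 0 0 2 7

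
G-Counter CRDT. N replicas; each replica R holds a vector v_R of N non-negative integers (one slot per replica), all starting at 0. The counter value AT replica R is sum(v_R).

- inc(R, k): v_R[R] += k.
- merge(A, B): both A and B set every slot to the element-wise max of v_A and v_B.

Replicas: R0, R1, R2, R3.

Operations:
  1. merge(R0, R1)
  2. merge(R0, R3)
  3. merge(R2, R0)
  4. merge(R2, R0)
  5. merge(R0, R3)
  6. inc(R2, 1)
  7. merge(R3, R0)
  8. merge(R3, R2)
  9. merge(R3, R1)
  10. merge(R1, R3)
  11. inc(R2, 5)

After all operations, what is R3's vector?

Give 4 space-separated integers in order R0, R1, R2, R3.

Answer: 0 0 1 0

Derivation:
Op 1: merge R0<->R1 -> R0=(0,0,0,0) R1=(0,0,0,0)
Op 2: merge R0<->R3 -> R0=(0,0,0,0) R3=(0,0,0,0)
Op 3: merge R2<->R0 -> R2=(0,0,0,0) R0=(0,0,0,0)
Op 4: merge R2<->R0 -> R2=(0,0,0,0) R0=(0,0,0,0)
Op 5: merge R0<->R3 -> R0=(0,0,0,0) R3=(0,0,0,0)
Op 6: inc R2 by 1 -> R2=(0,0,1,0) value=1
Op 7: merge R3<->R0 -> R3=(0,0,0,0) R0=(0,0,0,0)
Op 8: merge R3<->R2 -> R3=(0,0,1,0) R2=(0,0,1,0)
Op 9: merge R3<->R1 -> R3=(0,0,1,0) R1=(0,0,1,0)
Op 10: merge R1<->R3 -> R1=(0,0,1,0) R3=(0,0,1,0)
Op 11: inc R2 by 5 -> R2=(0,0,6,0) value=6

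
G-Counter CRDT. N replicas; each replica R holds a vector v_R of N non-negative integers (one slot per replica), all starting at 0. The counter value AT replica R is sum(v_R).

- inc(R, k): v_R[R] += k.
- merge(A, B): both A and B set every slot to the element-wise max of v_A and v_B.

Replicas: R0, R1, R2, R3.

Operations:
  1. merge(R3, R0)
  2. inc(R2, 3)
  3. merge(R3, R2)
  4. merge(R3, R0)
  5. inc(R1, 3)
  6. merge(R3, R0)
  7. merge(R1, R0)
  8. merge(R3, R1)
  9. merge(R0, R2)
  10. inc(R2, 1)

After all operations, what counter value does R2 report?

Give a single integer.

Answer: 7

Derivation:
Op 1: merge R3<->R0 -> R3=(0,0,0,0) R0=(0,0,0,0)
Op 2: inc R2 by 3 -> R2=(0,0,3,0) value=3
Op 3: merge R3<->R2 -> R3=(0,0,3,0) R2=(0,0,3,0)
Op 4: merge R3<->R0 -> R3=(0,0,3,0) R0=(0,0,3,0)
Op 5: inc R1 by 3 -> R1=(0,3,0,0) value=3
Op 6: merge R3<->R0 -> R3=(0,0,3,0) R0=(0,0,3,0)
Op 7: merge R1<->R0 -> R1=(0,3,3,0) R0=(0,3,3,0)
Op 8: merge R3<->R1 -> R3=(0,3,3,0) R1=(0,3,3,0)
Op 9: merge R0<->R2 -> R0=(0,3,3,0) R2=(0,3,3,0)
Op 10: inc R2 by 1 -> R2=(0,3,4,0) value=7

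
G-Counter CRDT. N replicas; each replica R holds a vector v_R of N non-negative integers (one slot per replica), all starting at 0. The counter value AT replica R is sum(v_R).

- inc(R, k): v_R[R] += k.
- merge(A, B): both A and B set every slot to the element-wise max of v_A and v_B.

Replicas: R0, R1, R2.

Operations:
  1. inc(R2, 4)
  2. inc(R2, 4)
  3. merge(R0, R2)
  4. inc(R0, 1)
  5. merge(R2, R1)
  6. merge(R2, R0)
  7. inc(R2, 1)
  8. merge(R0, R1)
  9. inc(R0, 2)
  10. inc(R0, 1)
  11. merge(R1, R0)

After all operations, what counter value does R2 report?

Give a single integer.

Answer: 10

Derivation:
Op 1: inc R2 by 4 -> R2=(0,0,4) value=4
Op 2: inc R2 by 4 -> R2=(0,0,8) value=8
Op 3: merge R0<->R2 -> R0=(0,0,8) R2=(0,0,8)
Op 4: inc R0 by 1 -> R0=(1,0,8) value=9
Op 5: merge R2<->R1 -> R2=(0,0,8) R1=(0,0,8)
Op 6: merge R2<->R0 -> R2=(1,0,8) R0=(1,0,8)
Op 7: inc R2 by 1 -> R2=(1,0,9) value=10
Op 8: merge R0<->R1 -> R0=(1,0,8) R1=(1,0,8)
Op 9: inc R0 by 2 -> R0=(3,0,8) value=11
Op 10: inc R0 by 1 -> R0=(4,0,8) value=12
Op 11: merge R1<->R0 -> R1=(4,0,8) R0=(4,0,8)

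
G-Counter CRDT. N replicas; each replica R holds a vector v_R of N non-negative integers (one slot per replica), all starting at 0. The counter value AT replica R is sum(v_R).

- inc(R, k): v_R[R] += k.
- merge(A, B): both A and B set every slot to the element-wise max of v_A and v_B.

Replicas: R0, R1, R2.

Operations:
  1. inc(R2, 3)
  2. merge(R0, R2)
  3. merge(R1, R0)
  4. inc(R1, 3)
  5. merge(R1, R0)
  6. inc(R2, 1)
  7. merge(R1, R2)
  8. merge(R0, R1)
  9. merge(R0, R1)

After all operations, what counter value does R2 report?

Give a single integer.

Op 1: inc R2 by 3 -> R2=(0,0,3) value=3
Op 2: merge R0<->R2 -> R0=(0,0,3) R2=(0,0,3)
Op 3: merge R1<->R0 -> R1=(0,0,3) R0=(0,0,3)
Op 4: inc R1 by 3 -> R1=(0,3,3) value=6
Op 5: merge R1<->R0 -> R1=(0,3,3) R0=(0,3,3)
Op 6: inc R2 by 1 -> R2=(0,0,4) value=4
Op 7: merge R1<->R2 -> R1=(0,3,4) R2=(0,3,4)
Op 8: merge R0<->R1 -> R0=(0,3,4) R1=(0,3,4)
Op 9: merge R0<->R1 -> R0=(0,3,4) R1=(0,3,4)

Answer: 7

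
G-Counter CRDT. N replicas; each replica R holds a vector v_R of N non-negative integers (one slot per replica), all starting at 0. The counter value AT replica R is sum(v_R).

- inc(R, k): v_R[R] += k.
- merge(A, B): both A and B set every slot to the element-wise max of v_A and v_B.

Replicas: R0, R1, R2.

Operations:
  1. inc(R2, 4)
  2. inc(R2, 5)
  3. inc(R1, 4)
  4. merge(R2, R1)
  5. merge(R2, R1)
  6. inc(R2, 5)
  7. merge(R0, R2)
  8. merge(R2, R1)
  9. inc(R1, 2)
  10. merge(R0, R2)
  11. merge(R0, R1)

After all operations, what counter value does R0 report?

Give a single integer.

Answer: 20

Derivation:
Op 1: inc R2 by 4 -> R2=(0,0,4) value=4
Op 2: inc R2 by 5 -> R2=(0,0,9) value=9
Op 3: inc R1 by 4 -> R1=(0,4,0) value=4
Op 4: merge R2<->R1 -> R2=(0,4,9) R1=(0,4,9)
Op 5: merge R2<->R1 -> R2=(0,4,9) R1=(0,4,9)
Op 6: inc R2 by 5 -> R2=(0,4,14) value=18
Op 7: merge R0<->R2 -> R0=(0,4,14) R2=(0,4,14)
Op 8: merge R2<->R1 -> R2=(0,4,14) R1=(0,4,14)
Op 9: inc R1 by 2 -> R1=(0,6,14) value=20
Op 10: merge R0<->R2 -> R0=(0,4,14) R2=(0,4,14)
Op 11: merge R0<->R1 -> R0=(0,6,14) R1=(0,6,14)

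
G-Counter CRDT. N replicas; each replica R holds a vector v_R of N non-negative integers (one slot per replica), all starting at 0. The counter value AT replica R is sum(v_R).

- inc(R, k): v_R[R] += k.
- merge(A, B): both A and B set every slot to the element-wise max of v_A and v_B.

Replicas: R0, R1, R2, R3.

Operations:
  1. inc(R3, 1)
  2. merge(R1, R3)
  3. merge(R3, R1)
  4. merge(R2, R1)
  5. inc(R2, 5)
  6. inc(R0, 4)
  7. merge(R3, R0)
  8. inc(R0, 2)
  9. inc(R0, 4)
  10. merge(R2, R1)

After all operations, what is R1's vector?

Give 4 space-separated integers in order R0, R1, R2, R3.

Answer: 0 0 5 1

Derivation:
Op 1: inc R3 by 1 -> R3=(0,0,0,1) value=1
Op 2: merge R1<->R3 -> R1=(0,0,0,1) R3=(0,0,0,1)
Op 3: merge R3<->R1 -> R3=(0,0,0,1) R1=(0,0,0,1)
Op 4: merge R2<->R1 -> R2=(0,0,0,1) R1=(0,0,0,1)
Op 5: inc R2 by 5 -> R2=(0,0,5,1) value=6
Op 6: inc R0 by 4 -> R0=(4,0,0,0) value=4
Op 7: merge R3<->R0 -> R3=(4,0,0,1) R0=(4,0,0,1)
Op 8: inc R0 by 2 -> R0=(6,0,0,1) value=7
Op 9: inc R0 by 4 -> R0=(10,0,0,1) value=11
Op 10: merge R2<->R1 -> R2=(0,0,5,1) R1=(0,0,5,1)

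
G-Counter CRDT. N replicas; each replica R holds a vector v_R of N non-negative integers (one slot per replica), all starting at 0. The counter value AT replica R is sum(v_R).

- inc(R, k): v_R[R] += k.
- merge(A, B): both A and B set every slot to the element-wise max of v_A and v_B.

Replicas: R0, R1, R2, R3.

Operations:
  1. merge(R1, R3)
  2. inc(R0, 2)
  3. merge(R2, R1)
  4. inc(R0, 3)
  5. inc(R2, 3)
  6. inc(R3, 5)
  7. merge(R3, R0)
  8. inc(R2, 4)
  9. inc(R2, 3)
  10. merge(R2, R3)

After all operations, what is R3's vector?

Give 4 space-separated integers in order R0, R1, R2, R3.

Op 1: merge R1<->R3 -> R1=(0,0,0,0) R3=(0,0,0,0)
Op 2: inc R0 by 2 -> R0=(2,0,0,0) value=2
Op 3: merge R2<->R1 -> R2=(0,0,0,0) R1=(0,0,0,0)
Op 4: inc R0 by 3 -> R0=(5,0,0,0) value=5
Op 5: inc R2 by 3 -> R2=(0,0,3,0) value=3
Op 6: inc R3 by 5 -> R3=(0,0,0,5) value=5
Op 7: merge R3<->R0 -> R3=(5,0,0,5) R0=(5,0,0,5)
Op 8: inc R2 by 4 -> R2=(0,0,7,0) value=7
Op 9: inc R2 by 3 -> R2=(0,0,10,0) value=10
Op 10: merge R2<->R3 -> R2=(5,0,10,5) R3=(5,0,10,5)

Answer: 5 0 10 5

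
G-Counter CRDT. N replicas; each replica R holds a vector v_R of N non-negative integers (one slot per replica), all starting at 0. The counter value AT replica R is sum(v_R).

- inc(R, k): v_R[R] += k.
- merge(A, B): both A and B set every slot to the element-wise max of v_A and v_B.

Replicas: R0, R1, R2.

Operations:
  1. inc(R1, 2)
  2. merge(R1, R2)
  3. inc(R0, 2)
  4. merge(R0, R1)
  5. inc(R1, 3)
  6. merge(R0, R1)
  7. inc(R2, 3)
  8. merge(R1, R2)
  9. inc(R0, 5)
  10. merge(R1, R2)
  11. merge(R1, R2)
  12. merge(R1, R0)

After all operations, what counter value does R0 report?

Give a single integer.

Op 1: inc R1 by 2 -> R1=(0,2,0) value=2
Op 2: merge R1<->R2 -> R1=(0,2,0) R2=(0,2,0)
Op 3: inc R0 by 2 -> R0=(2,0,0) value=2
Op 4: merge R0<->R1 -> R0=(2,2,0) R1=(2,2,0)
Op 5: inc R1 by 3 -> R1=(2,5,0) value=7
Op 6: merge R0<->R1 -> R0=(2,5,0) R1=(2,5,0)
Op 7: inc R2 by 3 -> R2=(0,2,3) value=5
Op 8: merge R1<->R2 -> R1=(2,5,3) R2=(2,5,3)
Op 9: inc R0 by 5 -> R0=(7,5,0) value=12
Op 10: merge R1<->R2 -> R1=(2,5,3) R2=(2,5,3)
Op 11: merge R1<->R2 -> R1=(2,5,3) R2=(2,5,3)
Op 12: merge R1<->R0 -> R1=(7,5,3) R0=(7,5,3)

Answer: 15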